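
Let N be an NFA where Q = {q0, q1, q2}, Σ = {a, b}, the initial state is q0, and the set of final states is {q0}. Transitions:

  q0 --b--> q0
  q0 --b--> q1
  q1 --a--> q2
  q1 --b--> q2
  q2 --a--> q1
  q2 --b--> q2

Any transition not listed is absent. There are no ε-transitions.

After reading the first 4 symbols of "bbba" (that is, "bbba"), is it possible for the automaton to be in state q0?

No

Start in {q0}.
Read 'b': {q0} → {q0, q1}.
Read 'b': {q0, q1} → {q0, q1, q2}.
Read 'b': {q0, q1, q2} → {q0, q1, q2}.
Read 'a': {q0, q1, q2} → {q1, q2}.
State q0 is not in {q1, q2}.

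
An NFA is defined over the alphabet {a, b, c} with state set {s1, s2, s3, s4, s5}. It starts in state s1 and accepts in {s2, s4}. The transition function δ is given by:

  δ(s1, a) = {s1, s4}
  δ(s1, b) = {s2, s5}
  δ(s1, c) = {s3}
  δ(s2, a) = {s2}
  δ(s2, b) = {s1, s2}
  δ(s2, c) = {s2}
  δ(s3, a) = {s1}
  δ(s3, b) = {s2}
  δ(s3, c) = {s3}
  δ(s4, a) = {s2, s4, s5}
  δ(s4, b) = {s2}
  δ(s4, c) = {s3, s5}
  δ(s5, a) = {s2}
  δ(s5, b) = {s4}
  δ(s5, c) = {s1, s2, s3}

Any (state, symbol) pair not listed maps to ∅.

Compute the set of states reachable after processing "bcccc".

Start in {s1}.
Read 'b': s1→{s2, s5}; now {s2, s5}.
Read 'c': s2→{s2}, s5→{s1, s2, s3}; now {s1, s2, s3}.
Read 'c': s1→{s3}, s2→{s2}, s3→{s3}; now {s2, s3}.
Read 'c': s2→{s2}, s3→{s3}; now {s2, s3}.
Read 'c': s2→{s2}, s3→{s3}; now {s2, s3}.

{s2, s3}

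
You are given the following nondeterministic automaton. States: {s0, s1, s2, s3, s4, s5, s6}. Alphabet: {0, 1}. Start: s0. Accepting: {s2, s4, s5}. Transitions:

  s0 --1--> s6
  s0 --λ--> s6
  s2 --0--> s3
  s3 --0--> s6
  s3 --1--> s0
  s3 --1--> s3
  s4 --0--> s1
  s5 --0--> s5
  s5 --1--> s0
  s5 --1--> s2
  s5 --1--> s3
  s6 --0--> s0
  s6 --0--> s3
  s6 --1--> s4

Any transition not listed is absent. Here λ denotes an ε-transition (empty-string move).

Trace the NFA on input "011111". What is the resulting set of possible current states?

{s0, s3, s4, s6}

Start: ε-closure({s0}) = {s0, s6}.
Read '0': s0→∅, s6→{s0, s3}; union {s0, s3}; ε-closure = {s0, s3, s6}.
Read '1': s0→{s6}, s3→{s0, s3}, s6→{s4}; now {s0, s3, s4, s6}.
Read '1': s0→{s6}, s3→{s0, s3}, s4→∅, s6→{s4}; now {s0, s3, s4, s6}.
Read '1': s0→{s6}, s3→{s0, s3}, s4→∅, s6→{s4}; now {s0, s3, s4, s6}.
Read '1': s0→{s6}, s3→{s0, s3}, s4→∅, s6→{s4}; now {s0, s3, s4, s6}.
Read '1': s0→{s6}, s3→{s0, s3}, s4→∅, s6→{s4}; now {s0, s3, s4, s6}.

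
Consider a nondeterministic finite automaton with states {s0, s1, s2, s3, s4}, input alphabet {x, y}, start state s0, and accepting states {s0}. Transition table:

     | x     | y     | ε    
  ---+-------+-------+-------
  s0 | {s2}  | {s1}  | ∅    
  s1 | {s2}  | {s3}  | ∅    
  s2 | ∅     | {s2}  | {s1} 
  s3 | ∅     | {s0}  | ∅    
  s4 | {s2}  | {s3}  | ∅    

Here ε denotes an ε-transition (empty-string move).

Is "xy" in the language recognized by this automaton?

No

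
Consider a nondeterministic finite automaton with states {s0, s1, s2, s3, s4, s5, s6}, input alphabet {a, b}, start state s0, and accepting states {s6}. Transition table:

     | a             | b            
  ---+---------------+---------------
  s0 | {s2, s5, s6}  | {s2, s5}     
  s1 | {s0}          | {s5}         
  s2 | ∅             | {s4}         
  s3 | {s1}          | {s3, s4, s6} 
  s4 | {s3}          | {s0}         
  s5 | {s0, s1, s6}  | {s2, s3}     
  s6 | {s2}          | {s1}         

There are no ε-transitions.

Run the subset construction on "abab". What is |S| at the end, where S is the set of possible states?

5

Start in {s0}.
Read 'a': {s0} → {s2, s5, s6}.
Read 'b': {s2, s5, s6} → {s1, s2, s3, s4}.
Read 'a': {s1, s2, s3, s4} → {s0, s1, s3}.
Read 'b': {s0, s1, s3} → {s2, s3, s4, s5, s6}.
That set has 5 states.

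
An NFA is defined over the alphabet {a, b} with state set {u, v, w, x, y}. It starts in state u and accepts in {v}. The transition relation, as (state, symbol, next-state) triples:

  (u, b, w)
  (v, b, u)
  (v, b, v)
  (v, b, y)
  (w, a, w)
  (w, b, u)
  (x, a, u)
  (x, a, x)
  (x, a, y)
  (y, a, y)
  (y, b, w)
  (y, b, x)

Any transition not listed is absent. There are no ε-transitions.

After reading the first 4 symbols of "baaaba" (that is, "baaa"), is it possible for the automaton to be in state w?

Yes

Start in {u}.
Read 'b': {u} → {w}.
Read 'a': {w} → {w}.
Read 'a': {w} → {w}.
Read 'a': {w} → {w}.
State w is in {w}.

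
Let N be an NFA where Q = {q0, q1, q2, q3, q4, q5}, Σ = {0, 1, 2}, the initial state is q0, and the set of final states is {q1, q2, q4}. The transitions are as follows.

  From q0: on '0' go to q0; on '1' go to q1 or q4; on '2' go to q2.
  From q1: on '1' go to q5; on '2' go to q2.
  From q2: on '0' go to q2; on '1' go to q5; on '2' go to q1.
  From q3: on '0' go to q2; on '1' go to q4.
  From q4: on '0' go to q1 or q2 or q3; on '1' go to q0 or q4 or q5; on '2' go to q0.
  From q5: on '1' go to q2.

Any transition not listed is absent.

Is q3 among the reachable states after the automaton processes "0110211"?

Start in {q0}.
Read '0': q0→{q0}; now {q0}.
Read '1': q0→{q1, q4}; now {q1, q4}.
Read '1': q1→{q5}, q4→{q0, q4, q5}; now {q0, q4, q5}.
Read '0': q0→{q0}, q4→{q1, q2, q3}, q5→∅; now {q0, q1, q2, q3}.
Read '2': q0→{q2}, q1→{q2}, q2→{q1}, q3→∅; now {q1, q2}.
Read '1': q1→{q5}, q2→{q5}; now {q5}.
Read '1': q5→{q2}; now {q2}.
State q3 is not in {q2}.

No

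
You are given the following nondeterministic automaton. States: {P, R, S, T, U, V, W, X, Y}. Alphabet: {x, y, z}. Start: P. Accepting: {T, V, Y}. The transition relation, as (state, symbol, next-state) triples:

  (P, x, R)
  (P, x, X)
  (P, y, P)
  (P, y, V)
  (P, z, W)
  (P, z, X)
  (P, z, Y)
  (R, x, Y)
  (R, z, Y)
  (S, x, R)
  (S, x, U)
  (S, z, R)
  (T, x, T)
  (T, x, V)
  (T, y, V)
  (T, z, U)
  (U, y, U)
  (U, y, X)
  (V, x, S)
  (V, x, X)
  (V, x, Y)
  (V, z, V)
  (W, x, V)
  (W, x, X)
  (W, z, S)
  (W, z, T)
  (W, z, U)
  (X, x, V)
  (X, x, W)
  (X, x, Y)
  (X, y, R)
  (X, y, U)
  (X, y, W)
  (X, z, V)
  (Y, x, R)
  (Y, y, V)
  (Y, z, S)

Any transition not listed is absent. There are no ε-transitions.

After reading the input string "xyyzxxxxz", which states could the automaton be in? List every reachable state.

Start in {P}.
Read 'x': P→{R, X}; now {R, X}.
Read 'y': R→∅, X→{R, U, W}; now {R, U, W}.
Read 'y': R→∅, U→{U, X}, W→∅; now {U, X}.
Read 'z': U→∅, X→{V}; now {V}.
Read 'x': V→{S, X, Y}; now {S, X, Y}.
Read 'x': S→{R, U}, X→{V, W, Y}, Y→{R}; now {R, U, V, W, Y}.
Read 'x': R→{Y}, U→∅, V→{S, X, Y}, W→{V, X}, Y→{R}; now {R, S, V, X, Y}.
Read 'x': R→{Y}, S→{R, U}, V→{S, X, Y}, X→{V, W, Y}, Y→{R}; now {R, S, U, V, W, X, Y}.
Read 'z': R→{Y}, S→{R}, U→∅, V→{V}, W→{S, T, U}, X→{V}, Y→{S}; now {R, S, T, U, V, Y}.

{R, S, T, U, V, Y}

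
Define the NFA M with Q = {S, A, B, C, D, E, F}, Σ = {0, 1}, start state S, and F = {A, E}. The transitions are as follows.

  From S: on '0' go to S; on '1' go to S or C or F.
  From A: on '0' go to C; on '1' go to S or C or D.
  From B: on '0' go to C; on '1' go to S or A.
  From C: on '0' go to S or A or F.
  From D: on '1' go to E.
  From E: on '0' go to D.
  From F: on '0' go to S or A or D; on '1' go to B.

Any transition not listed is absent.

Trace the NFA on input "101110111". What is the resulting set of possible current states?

Start in {S}.
Read '1': S→{S, C, F}; now {S, C, F}.
Read '0': S→{S}, C→{S, A, F}, F→{S, A, D}; now {S, A, D, F}.
Read '1': S→{S, C, F}, A→{S, C, D}, D→{E}, F→{B}; now {S, B, C, D, E, F}.
Read '1': S→{S, C, F}, B→{S, A}, C→∅, D→{E}, E→∅, F→{B}; now {S, A, B, C, E, F}.
Read '1': S→{S, C, F}, A→{S, C, D}, B→{S, A}, C→∅, E→∅, F→{B}; now {S, A, B, C, D, F}.
Read '0': S→{S}, A→{C}, B→{C}, C→{S, A, F}, D→∅, F→{S, A, D}; now {S, A, C, D, F}.
Read '1': S→{S, C, F}, A→{S, C, D}, C→∅, D→{E}, F→{B}; now {S, B, C, D, E, F}.
Read '1': S→{S, C, F}, B→{S, A}, C→∅, D→{E}, E→∅, F→{B}; now {S, A, B, C, E, F}.
Read '1': S→{S, C, F}, A→{S, C, D}, B→{S, A}, C→∅, E→∅, F→{B}; now {S, A, B, C, D, F}.

{S, A, B, C, D, F}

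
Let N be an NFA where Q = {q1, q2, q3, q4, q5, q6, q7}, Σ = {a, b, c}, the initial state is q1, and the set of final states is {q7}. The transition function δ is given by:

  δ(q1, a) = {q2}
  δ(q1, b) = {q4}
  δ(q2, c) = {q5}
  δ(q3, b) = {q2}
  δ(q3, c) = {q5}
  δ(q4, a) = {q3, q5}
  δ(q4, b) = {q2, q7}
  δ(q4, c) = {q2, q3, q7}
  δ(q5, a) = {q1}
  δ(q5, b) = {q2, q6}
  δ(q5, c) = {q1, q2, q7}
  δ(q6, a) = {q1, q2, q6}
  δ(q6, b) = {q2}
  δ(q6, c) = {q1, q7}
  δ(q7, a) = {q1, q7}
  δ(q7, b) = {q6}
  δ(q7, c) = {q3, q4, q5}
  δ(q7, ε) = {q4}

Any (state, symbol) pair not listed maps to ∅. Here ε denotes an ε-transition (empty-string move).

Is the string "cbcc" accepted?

Start in {q1}.
Read 'c': {q1} → ∅.
The set is empty and remains empty for the remaining 3 symbols.
The final set ∅ contains no accepting state.

No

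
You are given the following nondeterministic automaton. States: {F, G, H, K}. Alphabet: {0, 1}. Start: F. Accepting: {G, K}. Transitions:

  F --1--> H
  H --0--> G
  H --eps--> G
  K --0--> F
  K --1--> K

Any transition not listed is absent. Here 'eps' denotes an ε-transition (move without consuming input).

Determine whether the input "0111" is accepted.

Start in {F}.
Read '0': F→∅; now ∅.
The set is empty and remains empty for the remaining 3 symbols.
The final set ∅ contains no accepting state.

No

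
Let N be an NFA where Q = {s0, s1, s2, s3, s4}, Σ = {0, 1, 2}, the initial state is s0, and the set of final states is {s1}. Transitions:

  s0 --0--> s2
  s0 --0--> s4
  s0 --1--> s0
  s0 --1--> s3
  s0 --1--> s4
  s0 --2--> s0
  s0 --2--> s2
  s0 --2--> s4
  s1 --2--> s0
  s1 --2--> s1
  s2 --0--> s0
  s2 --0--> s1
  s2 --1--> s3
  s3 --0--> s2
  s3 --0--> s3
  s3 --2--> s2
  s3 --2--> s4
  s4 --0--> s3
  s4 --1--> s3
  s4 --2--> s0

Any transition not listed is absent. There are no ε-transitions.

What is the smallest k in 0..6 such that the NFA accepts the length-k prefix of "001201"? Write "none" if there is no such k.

2

Start in {s0}.
Read '0': {s0} → {s2, s4}.
Read '0': {s2, s4} → {s0, s1, s3}.
None of the earlier sets intersect F, but {s0, s1, s3} does.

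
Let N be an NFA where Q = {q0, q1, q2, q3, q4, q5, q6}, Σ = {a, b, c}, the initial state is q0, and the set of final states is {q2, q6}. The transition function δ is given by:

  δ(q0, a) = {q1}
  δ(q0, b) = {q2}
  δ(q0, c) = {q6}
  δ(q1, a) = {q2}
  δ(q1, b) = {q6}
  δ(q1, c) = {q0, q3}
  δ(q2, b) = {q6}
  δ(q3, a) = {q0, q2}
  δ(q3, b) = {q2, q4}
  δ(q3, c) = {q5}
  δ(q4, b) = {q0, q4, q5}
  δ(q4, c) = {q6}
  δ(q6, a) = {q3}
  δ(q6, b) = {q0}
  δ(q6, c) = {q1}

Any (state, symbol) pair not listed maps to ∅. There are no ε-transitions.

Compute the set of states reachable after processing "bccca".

Start in {q0}.
Read 'b': {q0} → {q2}.
Read 'c': {q2} → ∅.
The set is empty and remains empty for the remaining 3 symbols.

∅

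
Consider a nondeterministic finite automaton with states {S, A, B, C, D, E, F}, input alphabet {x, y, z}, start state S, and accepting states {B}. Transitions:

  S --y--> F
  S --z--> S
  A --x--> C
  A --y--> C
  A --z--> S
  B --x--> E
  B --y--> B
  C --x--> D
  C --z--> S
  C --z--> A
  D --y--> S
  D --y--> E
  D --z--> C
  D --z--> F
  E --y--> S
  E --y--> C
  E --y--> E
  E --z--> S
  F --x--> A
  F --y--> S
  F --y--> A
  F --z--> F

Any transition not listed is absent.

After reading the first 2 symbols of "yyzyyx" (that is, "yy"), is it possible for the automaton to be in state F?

Start in {S}.
Read 'y': S→{F}; now {F}.
Read 'y': F→{S, A}; now {S, A}.
State F is not in {S, A}.

No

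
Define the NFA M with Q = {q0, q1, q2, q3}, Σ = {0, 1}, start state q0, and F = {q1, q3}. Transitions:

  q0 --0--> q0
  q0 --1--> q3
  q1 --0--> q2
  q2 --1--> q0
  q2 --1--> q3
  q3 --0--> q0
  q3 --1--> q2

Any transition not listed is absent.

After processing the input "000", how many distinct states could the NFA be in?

1

Start in {q0}.
Read '0': {q0} → {q0}.
Read '0': {q0} → {q0}.
Read '0': {q0} → {q0}.
That set has 1 state.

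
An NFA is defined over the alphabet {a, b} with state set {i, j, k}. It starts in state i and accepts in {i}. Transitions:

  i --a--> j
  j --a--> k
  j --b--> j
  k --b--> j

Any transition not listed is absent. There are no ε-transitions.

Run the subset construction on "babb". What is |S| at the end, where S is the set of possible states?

Start in {i}.
Read 'b': i→∅; now ∅.
The set is empty and remains empty for the remaining 3 symbols.
That set has 0 states.

0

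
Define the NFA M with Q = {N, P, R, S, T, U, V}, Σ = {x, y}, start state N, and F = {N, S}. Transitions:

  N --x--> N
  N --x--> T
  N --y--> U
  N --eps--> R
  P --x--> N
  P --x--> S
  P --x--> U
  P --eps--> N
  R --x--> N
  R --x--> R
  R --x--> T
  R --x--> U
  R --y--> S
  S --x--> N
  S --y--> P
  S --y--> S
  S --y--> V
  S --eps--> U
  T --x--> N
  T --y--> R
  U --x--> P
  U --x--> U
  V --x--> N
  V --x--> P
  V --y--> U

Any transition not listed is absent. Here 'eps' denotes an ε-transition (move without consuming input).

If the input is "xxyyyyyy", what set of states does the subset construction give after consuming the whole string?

{N, P, R, S, U, V}

Start: ε-closure({N}) = {N, R}.
Read 'x': N→{N, T}, R→{N, R, T, U}; now {N, R, T, U}.
Read 'x': N→{N, T}, R→{N, R, T, U}, T→{N}, U→{P, U}; now {N, P, R, T, U}.
Read 'y': N→{U}, P→∅, R→{S}, T→{R}, U→∅; now {R, S, U}.
Read 'y': R→{S}, S→{P, S, V}, U→∅; union {P, S, V}; ε-closure = {N, P, R, S, U, V}.
Read 'y': N→{U}, P→∅, R→{S}, S→{P, S, V}, U→∅, V→{U}; union {P, S, U, V}; ε-closure = {N, P, R, S, U, V}.
Read 'y': N→{U}, P→∅, R→{S}, S→{P, S, V}, U→∅, V→{U}; union {P, S, U, V}; ε-closure = {N, P, R, S, U, V}.
Read 'y': N→{U}, P→∅, R→{S}, S→{P, S, V}, U→∅, V→{U}; union {P, S, U, V}; ε-closure = {N, P, R, S, U, V}.
Read 'y': N→{U}, P→∅, R→{S}, S→{P, S, V}, U→∅, V→{U}; union {P, S, U, V}; ε-closure = {N, P, R, S, U, V}.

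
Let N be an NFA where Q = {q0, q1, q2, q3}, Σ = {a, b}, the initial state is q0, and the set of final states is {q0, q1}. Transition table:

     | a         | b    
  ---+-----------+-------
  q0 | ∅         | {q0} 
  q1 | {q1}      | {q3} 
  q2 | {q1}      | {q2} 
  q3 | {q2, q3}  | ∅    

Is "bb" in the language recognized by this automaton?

Start in {q0}.
Read 'b': q0→{q0}; now {q0}.
Read 'b': q0→{q0}; now {q0}.
The final set {q0} contains the accepting state q0.

Yes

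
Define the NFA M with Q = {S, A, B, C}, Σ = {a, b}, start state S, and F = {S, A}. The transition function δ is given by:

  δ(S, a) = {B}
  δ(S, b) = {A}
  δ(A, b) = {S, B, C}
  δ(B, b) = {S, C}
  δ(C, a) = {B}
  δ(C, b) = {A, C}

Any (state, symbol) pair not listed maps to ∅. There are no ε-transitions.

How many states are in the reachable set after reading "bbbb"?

4

Start in {S}.
Read 'b': {S} → {A}.
Read 'b': {A} → {S, B, C}.
Read 'b': {S, B, C} → {S, A, C}.
Read 'b': {S, A, C} → {S, A, B, C}.
That set has 4 states.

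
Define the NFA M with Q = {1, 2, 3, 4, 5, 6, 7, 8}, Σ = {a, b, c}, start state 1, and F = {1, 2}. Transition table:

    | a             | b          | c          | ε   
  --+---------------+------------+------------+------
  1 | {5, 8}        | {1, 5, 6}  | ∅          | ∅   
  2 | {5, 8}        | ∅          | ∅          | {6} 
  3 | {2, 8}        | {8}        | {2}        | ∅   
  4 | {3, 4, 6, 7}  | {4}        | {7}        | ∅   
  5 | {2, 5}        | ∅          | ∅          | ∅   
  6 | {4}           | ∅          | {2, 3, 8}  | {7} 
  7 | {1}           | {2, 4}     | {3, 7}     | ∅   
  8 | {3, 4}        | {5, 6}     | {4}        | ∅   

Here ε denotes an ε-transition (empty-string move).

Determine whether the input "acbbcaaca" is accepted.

No

Start in {1}.
Read 'a': {1} → {5, 8}.
Read 'c': {5, 8} → {4}.
Read 'b': {4} → {4}.
Read 'b': {4} → {4}.
Read 'c': {4} → {7}.
Read 'a': {7} → {1}.
Read 'a': {1} → {5, 8}.
Read 'c': {5, 8} → {4}.
Read 'a': {4} → {3, 4, 6, 7}.
The final set {3, 4, 6, 7} contains no accepting state.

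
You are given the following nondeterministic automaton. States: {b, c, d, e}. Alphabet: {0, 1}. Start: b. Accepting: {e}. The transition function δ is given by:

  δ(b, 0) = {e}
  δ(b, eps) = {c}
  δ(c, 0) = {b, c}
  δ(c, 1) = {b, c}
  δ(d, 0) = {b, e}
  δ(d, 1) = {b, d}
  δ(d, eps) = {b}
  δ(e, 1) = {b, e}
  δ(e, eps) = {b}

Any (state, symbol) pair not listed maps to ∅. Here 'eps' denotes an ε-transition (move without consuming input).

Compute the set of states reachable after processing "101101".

Start: ε-closure({b}) = {b, c}.
Read '1': {b, c} → {b, c}.
Read '0': {b, c} → {b, c, e}.
Read '1': {b, c, e} → {b, c, e}.
Read '1': {b, c, e} → {b, c, e}.
Read '0': {b, c, e} → {b, c, e}.
Read '1': {b, c, e} → {b, c, e}.

{b, c, e}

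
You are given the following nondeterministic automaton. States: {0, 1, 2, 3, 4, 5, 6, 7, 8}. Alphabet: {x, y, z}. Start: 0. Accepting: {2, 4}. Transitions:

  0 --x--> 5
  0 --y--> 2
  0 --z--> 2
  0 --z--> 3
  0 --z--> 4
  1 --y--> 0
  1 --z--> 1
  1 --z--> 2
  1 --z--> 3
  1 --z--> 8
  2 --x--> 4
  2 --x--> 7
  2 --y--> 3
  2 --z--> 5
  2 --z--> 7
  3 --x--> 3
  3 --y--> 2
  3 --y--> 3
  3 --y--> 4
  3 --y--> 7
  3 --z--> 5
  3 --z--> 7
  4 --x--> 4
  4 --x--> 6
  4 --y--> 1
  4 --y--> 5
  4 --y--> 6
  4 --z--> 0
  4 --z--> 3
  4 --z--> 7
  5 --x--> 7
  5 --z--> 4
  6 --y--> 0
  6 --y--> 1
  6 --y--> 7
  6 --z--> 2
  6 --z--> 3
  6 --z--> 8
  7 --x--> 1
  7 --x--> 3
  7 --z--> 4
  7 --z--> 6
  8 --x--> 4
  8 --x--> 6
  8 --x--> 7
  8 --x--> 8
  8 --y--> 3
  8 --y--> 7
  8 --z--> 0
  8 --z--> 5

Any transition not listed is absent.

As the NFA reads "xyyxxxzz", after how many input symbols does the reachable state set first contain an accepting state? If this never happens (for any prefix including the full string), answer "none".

none

Start in {0}.
Read 'x': 0→{5}; now {5}.
Read 'y': 5→∅; now ∅.
The set is empty and remains empty for the remaining 6 symbols.
No reachable set along the way intersects F.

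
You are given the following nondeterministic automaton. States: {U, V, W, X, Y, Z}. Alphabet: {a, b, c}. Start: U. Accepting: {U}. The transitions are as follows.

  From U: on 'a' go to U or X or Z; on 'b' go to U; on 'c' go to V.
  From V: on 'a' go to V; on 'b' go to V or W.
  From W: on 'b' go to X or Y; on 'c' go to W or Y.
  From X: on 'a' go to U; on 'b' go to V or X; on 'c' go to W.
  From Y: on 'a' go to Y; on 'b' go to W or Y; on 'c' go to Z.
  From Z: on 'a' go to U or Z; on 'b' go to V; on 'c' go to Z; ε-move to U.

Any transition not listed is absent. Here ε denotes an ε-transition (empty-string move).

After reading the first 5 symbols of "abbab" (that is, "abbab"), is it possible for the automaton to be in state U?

Yes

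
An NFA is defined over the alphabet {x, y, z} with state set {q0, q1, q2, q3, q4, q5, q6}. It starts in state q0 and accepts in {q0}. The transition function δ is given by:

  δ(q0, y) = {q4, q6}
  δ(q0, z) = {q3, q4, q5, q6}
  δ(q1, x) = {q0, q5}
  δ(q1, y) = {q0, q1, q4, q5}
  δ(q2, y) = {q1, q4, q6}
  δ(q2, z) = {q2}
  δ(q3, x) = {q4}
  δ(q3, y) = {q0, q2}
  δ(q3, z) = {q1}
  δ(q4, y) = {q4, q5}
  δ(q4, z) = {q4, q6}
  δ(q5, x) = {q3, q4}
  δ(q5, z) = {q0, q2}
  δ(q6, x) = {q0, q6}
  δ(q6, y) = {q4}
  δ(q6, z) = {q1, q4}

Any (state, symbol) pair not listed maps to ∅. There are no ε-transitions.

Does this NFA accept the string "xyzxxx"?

No

Start in {q0}.
Read 'x': {q0} → ∅.
The set is empty and remains empty for the remaining 5 symbols.
The final set ∅ contains no accepting state.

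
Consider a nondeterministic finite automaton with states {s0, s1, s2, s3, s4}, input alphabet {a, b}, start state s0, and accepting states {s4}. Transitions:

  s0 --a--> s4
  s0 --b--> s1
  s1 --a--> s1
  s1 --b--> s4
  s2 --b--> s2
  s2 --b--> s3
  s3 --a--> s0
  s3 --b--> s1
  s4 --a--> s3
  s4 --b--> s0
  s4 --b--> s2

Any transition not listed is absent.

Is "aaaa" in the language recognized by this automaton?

Yes

Start in {s0}.
Read 'a': s0→{s4}; now {s4}.
Read 'a': s4→{s3}; now {s3}.
Read 'a': s3→{s0}; now {s0}.
Read 'a': s0→{s4}; now {s4}.
The final set {s4} contains the accepting state s4.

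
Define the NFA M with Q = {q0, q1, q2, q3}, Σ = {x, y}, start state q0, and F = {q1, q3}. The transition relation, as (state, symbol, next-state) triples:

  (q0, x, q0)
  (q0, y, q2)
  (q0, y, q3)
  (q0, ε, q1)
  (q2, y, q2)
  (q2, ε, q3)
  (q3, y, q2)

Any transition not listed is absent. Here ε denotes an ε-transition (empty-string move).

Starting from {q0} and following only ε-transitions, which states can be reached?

Begin with {q0}.
ε-move q0 → q1; add q1.

{q0, q1}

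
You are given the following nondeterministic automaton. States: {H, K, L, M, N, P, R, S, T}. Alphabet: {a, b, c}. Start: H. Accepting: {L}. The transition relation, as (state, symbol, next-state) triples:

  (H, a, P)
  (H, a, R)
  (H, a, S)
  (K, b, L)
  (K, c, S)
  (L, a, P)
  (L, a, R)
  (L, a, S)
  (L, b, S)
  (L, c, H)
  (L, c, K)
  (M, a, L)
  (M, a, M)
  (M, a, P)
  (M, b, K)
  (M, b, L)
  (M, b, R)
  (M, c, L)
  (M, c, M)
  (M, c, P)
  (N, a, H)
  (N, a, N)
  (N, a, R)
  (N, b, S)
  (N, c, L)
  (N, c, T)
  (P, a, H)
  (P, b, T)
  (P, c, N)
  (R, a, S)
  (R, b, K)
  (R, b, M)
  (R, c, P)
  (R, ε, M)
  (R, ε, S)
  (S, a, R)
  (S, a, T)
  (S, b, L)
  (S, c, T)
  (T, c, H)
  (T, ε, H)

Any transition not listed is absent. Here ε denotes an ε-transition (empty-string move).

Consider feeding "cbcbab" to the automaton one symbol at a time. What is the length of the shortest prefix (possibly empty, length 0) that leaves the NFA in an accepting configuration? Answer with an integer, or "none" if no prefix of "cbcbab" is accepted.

Start in {H}.
Read 'c': H→∅; now ∅.
The set is empty and remains empty for the remaining 5 symbols.
No reachable set along the way intersects F.

none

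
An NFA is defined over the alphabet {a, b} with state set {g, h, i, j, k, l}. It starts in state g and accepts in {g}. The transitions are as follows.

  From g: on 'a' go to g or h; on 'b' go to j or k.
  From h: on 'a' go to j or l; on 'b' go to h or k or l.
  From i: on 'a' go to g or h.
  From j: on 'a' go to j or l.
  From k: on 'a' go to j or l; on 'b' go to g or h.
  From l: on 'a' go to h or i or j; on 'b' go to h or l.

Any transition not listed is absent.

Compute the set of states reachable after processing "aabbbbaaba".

{h, i, j, l}

Start in {g}.
Read 'a': g→{g, h}; now {g, h}.
Read 'a': g→{g, h}, h→{j, l}; now {g, h, j, l}.
Read 'b': g→{j, k}, h→{h, k, l}, j→∅, l→{h, l}; now {h, j, k, l}.
Read 'b': h→{h, k, l}, j→∅, k→{g, h}, l→{h, l}; now {g, h, k, l}.
Read 'b': g→{j, k}, h→{h, k, l}, k→{g, h}, l→{h, l}; now {g, h, j, k, l}.
Read 'b': g→{j, k}, h→{h, k, l}, j→∅, k→{g, h}, l→{h, l}; now {g, h, j, k, l}.
Read 'a': g→{g, h}, h→{j, l}, j→{j, l}, k→{j, l}, l→{h, i, j}; now {g, h, i, j, l}.
Read 'a': g→{g, h}, h→{j, l}, i→{g, h}, j→{j, l}, l→{h, i, j}; now {g, h, i, j, l}.
Read 'b': g→{j, k}, h→{h, k, l}, i→∅, j→∅, l→{h, l}; now {h, j, k, l}.
Read 'a': h→{j, l}, j→{j, l}, k→{j, l}, l→{h, i, j}; now {h, i, j, l}.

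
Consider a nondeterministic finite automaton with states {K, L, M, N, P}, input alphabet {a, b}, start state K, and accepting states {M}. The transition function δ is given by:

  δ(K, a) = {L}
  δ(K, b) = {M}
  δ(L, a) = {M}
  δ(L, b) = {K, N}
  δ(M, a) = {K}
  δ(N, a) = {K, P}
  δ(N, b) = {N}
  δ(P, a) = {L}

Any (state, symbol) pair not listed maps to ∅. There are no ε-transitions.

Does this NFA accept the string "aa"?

Yes

Start in {K}.
Read 'a': {K} → {L}.
Read 'a': {L} → {M}.
The final set {M} contains the accepting state M.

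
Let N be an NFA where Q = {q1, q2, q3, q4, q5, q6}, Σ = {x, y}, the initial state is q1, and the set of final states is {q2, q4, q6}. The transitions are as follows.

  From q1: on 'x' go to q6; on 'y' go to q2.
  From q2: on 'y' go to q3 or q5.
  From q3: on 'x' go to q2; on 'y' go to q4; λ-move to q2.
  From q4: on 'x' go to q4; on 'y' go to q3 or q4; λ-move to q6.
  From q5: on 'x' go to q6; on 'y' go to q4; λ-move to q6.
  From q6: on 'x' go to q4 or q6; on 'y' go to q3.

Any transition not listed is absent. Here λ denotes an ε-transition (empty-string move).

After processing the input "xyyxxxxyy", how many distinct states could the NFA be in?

Start in {q1}.
Read 'x': {q1} → {q6}.
Read 'y': {q6} → {q2, q3}.
Read 'y': {q2, q3} → {q2, q3, q4, q5, q6}.
Read 'x': {q2, q3, q4, q5, q6} → {q2, q4, q6}.
Read 'x': {q2, q4, q6} → {q4, q6}.
Read 'x': {q4, q6} → {q4, q6}.
Read 'x': {q4, q6} → {q4, q6}.
Read 'y': {q4, q6} → {q2, q3, q4, q6}.
Read 'y': {q2, q3, q4, q6} → {q2, q3, q4, q5, q6}.
That set has 5 states.

5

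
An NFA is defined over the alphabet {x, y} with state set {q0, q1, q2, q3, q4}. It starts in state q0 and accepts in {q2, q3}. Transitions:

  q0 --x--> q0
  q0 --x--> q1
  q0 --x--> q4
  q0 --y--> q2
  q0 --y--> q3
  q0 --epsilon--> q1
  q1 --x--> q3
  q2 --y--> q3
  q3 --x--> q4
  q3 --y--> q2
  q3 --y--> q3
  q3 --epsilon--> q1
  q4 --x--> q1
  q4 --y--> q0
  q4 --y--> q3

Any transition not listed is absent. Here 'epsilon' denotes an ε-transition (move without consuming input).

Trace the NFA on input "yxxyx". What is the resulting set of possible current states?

Start: ε-closure({q0}) = {q0, q1}.
Read 'y': q0→{q2, q3}, q1→∅; union {q2, q3}; ε-closure = {q1, q2, q3}.
Read 'x': q1→{q3}, q2→∅, q3→{q4}; union {q3, q4}; ε-closure = {q1, q3, q4}.
Read 'x': q1→{q3}, q3→{q4}, q4→{q1}; now {q1, q3, q4}.
Read 'y': q1→∅, q3→{q2, q3}, q4→{q0, q3}; union {q0, q2, q3}; ε-closure = {q0, q1, q2, q3}.
Read 'x': q0→{q0, q1, q4}, q1→{q3}, q2→∅, q3→{q4}; now {q0, q1, q3, q4}.

{q0, q1, q3, q4}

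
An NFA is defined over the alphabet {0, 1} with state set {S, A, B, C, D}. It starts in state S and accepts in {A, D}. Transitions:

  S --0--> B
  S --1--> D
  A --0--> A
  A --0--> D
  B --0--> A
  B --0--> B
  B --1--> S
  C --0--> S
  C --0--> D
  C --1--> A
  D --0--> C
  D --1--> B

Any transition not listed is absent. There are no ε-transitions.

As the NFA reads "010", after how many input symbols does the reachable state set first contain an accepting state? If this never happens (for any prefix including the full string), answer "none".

Start in {S}.
Read '0': {S} → {B}.
Read '1': {B} → {S}.
Read '0': {S} → {B}.
No reachable set along the way intersects F.

none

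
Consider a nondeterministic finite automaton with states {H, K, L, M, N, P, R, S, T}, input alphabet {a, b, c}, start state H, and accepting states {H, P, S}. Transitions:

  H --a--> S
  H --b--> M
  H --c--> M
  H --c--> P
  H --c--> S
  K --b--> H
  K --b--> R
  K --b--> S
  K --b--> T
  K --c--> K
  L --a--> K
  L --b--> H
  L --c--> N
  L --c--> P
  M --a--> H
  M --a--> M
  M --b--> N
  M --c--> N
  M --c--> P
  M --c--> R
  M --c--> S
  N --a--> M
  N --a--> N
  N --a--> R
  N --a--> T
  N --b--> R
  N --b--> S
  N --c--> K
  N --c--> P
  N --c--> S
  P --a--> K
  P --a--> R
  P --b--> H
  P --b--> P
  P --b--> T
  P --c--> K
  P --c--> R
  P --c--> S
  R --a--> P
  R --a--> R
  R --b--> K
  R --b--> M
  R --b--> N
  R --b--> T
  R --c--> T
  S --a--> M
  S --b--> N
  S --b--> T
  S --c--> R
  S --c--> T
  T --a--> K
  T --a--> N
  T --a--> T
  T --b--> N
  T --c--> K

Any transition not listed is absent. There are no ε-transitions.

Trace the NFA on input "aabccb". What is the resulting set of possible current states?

{H, K, M, N, R, S, T}

Start in {H}.
Read 'a': {H} → {S}.
Read 'a': {S} → {M}.
Read 'b': {M} → {N}.
Read 'c': {N} → {K, P, S}.
Read 'c': {K, P, S} → {K, R, S, T}.
Read 'b': {K, R, S, T} → {H, K, M, N, R, S, T}.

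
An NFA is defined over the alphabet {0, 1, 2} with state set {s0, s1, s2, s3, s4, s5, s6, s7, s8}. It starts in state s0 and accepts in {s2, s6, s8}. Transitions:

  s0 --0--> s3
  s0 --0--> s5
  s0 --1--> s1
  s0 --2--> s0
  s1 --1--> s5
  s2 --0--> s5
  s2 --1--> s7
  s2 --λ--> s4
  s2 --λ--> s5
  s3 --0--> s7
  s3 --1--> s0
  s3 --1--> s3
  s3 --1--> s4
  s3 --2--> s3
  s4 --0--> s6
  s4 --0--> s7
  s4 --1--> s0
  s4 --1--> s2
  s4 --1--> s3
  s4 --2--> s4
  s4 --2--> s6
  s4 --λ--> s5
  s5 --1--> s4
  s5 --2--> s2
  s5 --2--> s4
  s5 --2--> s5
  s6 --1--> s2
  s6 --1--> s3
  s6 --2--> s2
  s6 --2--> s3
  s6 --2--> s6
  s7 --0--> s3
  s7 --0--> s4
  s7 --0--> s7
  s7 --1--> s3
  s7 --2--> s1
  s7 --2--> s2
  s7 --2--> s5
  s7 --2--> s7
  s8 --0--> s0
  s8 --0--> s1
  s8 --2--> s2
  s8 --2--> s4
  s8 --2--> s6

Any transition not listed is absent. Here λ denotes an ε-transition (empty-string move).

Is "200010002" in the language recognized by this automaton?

Start in {s0}.
Read '2': {s0} → {s0}.
Read '0': {s0} → {s3, s5}.
Read '0': {s3, s5} → {s7}.
Read '0': {s7} → {s3, s4, s5, s7}.
Read '1': {s3, s4, s5, s7} → {s0, s2, s3, s4, s5}.
Read '0': {s0, s2, s3, s4, s5} → {s3, s5, s6, s7}.
Read '0': {s3, s5, s6, s7} → {s3, s4, s5, s7}.
Read '0': {s3, s4, s5, s7} → {s3, s4, s5, s6, s7}.
Read '2': {s3, s4, s5, s6, s7} → {s1, s2, s3, s4, s5, s6, s7}.
The final set {s1, s2, s3, s4, s5, s6, s7} contains the accepting states s2, s6.

Yes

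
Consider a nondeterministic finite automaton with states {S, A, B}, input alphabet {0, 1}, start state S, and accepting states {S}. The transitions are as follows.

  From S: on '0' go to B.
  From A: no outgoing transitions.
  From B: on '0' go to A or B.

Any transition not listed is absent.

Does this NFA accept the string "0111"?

No

Start in {S}.
Read '0': S→{B}; now {B}.
Read '1': B→∅; now ∅.
The set is empty and remains empty for the remaining 2 symbols.
The final set ∅ contains no accepting state.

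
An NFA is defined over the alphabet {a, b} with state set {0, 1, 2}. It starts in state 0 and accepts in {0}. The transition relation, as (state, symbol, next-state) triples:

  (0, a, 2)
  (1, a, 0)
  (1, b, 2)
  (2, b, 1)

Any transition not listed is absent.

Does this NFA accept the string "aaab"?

No

Start in {0}.
Read 'a': {0} → {2}.
Read 'a': {2} → ∅.
The set is empty and remains empty for the remaining 2 symbols.
The final set ∅ contains no accepting state.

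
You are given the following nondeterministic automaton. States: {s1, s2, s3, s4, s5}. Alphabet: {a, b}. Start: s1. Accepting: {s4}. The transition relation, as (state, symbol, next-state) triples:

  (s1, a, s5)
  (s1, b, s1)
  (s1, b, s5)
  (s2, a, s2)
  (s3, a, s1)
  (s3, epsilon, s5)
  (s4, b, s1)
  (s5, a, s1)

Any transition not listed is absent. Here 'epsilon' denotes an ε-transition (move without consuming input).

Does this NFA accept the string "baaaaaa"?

No

Start in {s1}.
Read 'b': s1→{s1, s5}; now {s1, s5}.
Read 'a': s1→{s5}, s5→{s1}; now {s1, s5}.
Read 'a': s1→{s5}, s5→{s1}; now {s1, s5}.
Read 'a': s1→{s5}, s5→{s1}; now {s1, s5}.
Read 'a': s1→{s5}, s5→{s1}; now {s1, s5}.
Read 'a': s1→{s5}, s5→{s1}; now {s1, s5}.
Read 'a': s1→{s5}, s5→{s1}; now {s1, s5}.
The final set {s1, s5} contains no accepting state.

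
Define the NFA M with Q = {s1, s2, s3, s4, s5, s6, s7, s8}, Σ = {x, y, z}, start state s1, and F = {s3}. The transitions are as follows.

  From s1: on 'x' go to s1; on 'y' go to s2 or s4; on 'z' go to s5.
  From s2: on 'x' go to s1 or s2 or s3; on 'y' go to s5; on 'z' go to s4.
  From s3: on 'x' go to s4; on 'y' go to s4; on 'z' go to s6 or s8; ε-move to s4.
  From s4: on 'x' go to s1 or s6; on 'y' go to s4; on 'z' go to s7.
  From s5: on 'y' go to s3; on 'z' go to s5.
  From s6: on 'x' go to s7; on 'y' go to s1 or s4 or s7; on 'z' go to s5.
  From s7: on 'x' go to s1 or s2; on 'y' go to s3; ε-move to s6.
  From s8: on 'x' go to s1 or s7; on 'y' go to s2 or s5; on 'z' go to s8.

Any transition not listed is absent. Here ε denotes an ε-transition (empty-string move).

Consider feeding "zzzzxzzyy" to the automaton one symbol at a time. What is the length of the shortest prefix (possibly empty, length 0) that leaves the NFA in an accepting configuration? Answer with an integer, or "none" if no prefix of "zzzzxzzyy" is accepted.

none

Start in {s1}.
Read 'z': s1→{s5}; now {s5}.
Read 'z': s5→{s5}; now {s5}.
Read 'z': s5→{s5}; now {s5}.
Read 'z': s5→{s5}; now {s5}.
Read 'x': s5→∅; now ∅.
The set is empty and remains empty for the remaining 4 symbols.
No reachable set along the way intersects F.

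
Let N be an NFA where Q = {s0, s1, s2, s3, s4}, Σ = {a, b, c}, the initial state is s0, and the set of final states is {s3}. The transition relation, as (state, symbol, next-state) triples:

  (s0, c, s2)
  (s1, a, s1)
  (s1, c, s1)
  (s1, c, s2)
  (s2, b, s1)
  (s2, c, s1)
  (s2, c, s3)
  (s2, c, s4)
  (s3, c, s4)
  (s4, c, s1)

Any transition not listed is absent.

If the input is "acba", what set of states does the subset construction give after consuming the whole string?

Start in {s0}.
Read 'a': s0→∅; now ∅.
The set is empty and remains empty for the remaining 3 symbols.

∅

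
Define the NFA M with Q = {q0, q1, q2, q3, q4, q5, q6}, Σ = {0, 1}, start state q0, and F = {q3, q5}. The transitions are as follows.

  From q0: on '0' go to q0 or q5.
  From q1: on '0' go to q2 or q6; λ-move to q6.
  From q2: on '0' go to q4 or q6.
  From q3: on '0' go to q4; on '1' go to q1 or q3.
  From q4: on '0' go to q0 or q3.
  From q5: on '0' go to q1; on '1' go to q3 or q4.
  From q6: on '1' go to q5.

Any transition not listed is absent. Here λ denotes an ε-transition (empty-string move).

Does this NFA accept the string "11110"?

Start in {q0}.
Read '1': q0→∅; now ∅.
The set is empty and remains empty for the remaining 4 symbols.
The final set ∅ contains no accepting state.

No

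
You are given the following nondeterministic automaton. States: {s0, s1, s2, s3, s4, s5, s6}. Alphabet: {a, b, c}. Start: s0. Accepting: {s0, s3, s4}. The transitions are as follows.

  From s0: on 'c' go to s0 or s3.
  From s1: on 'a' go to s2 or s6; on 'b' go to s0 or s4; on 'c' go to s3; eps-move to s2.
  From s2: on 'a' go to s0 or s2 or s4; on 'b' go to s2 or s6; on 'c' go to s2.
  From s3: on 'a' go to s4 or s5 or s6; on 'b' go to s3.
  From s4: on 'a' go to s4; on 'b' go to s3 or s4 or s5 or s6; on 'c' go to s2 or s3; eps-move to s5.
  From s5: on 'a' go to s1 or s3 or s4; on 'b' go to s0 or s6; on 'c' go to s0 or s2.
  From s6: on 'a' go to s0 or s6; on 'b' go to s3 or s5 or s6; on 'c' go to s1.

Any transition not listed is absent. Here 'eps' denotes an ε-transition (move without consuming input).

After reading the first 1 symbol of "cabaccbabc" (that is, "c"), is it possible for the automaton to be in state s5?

Start in {s0}.
Read 'c': {s0} → {s0, s3}.
State s5 is not in {s0, s3}.

No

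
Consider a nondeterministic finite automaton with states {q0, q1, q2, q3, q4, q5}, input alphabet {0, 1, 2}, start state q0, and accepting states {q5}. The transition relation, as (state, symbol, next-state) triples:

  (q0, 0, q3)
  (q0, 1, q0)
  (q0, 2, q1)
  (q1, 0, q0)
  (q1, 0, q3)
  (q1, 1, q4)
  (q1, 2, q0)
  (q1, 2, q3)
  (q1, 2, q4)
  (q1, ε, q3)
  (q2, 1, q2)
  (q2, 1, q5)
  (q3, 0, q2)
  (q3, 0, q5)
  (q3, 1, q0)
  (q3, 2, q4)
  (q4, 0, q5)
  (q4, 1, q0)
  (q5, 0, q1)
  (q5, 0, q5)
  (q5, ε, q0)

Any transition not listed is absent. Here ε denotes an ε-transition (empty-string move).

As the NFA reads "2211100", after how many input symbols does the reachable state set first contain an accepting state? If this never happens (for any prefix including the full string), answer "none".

7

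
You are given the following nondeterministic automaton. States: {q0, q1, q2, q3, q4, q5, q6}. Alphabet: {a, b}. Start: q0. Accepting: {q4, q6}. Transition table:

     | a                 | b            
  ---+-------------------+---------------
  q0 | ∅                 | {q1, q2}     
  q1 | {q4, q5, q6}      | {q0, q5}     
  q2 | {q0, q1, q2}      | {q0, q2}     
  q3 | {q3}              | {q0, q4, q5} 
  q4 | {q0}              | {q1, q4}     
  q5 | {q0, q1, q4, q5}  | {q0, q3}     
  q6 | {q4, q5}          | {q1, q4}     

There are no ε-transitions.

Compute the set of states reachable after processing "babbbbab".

Start in {q0}.
Read 'b': {q0} → {q1, q2}.
Read 'a': {q1, q2} → {q0, q1, q2, q4, q5, q6}.
Read 'b': {q0, q1, q2, q4, q5, q6} → {q0, q1, q2, q3, q4, q5}.
Read 'b': {q0, q1, q2, q3, q4, q5} → {q0, q1, q2, q3, q4, q5}.
Read 'b': {q0, q1, q2, q3, q4, q5} → {q0, q1, q2, q3, q4, q5}.
Read 'b': {q0, q1, q2, q3, q4, q5} → {q0, q1, q2, q3, q4, q5}.
Read 'a': {q0, q1, q2, q3, q4, q5} → {q0, q1, q2, q3, q4, q5, q6}.
Read 'b': {q0, q1, q2, q3, q4, q5, q6} → {q0, q1, q2, q3, q4, q5}.

{q0, q1, q2, q3, q4, q5}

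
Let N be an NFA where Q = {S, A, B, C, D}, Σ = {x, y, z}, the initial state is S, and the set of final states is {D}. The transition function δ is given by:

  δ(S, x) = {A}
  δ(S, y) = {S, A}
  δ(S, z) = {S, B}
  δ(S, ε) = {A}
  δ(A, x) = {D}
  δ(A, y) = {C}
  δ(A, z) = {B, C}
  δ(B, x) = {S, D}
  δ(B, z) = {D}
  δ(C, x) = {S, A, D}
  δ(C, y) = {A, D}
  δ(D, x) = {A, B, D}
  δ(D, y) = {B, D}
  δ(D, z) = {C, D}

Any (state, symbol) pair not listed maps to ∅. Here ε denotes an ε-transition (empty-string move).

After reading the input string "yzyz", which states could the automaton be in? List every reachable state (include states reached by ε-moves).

{S, A, B, C, D}

Start: ε-closure({S}) = {S, A}.
Read 'y': {S, A} → {S, A, C}.
Read 'z': {S, A, C} → {S, A, B, C}.
Read 'y': {S, A, B, C} → {S, A, C, D}.
Read 'z': {S, A, C, D} → {S, A, B, C, D}.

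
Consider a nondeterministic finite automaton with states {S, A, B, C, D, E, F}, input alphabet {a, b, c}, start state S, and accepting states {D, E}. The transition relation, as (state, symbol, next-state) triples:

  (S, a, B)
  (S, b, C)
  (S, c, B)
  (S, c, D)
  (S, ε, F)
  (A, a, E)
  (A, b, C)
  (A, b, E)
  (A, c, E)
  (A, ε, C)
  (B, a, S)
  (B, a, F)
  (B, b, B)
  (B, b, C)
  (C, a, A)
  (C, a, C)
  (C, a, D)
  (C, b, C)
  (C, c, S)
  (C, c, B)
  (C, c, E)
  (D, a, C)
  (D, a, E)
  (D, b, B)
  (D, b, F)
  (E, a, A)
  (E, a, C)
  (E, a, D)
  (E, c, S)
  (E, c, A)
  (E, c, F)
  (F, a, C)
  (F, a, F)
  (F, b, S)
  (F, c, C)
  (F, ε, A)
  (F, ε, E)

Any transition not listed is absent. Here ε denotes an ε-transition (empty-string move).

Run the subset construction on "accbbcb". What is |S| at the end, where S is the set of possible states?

Start: ε-closure({S}) = {S, A, C, E, F}.
Read 'a': {S, A, C, E, F} → {A, B, C, D, E, F}.
Read 'c': {A, B, C, D, E, F} → {S, A, B, C, E, F}.
Read 'c': {S, A, B, C, E, F} → {S, A, B, C, D, E, F}.
Read 'b': {S, A, B, C, D, E, F} → {S, A, B, C, E, F}.
Read 'b': {S, A, B, C, E, F} → {S, A, B, C, E, F}.
Read 'c': {S, A, B, C, E, F} → {S, A, B, C, D, E, F}.
Read 'b': {S, A, B, C, D, E, F} → {S, A, B, C, E, F}.
That set has 6 states.

6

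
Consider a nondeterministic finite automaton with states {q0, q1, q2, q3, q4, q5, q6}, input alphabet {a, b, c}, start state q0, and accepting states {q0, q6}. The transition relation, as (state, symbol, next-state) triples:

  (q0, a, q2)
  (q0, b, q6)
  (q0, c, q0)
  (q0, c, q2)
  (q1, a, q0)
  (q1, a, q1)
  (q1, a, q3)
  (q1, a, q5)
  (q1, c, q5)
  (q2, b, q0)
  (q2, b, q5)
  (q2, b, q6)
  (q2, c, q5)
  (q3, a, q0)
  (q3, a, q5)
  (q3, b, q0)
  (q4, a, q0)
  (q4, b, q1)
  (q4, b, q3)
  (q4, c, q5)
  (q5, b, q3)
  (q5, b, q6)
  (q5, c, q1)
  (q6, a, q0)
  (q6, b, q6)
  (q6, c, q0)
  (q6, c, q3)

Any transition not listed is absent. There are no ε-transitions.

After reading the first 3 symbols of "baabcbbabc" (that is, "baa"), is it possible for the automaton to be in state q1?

Start in {q0}.
Read 'b': q0→{q6}; now {q6}.
Read 'a': q6→{q0}; now {q0}.
Read 'a': q0→{q2}; now {q2}.
State q1 is not in {q2}.

No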